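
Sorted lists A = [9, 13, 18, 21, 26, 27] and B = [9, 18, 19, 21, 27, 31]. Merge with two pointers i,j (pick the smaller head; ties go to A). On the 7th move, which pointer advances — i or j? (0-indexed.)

i

[i=0,j=0] A[i]=9<=B[j]=9 take 9 → i++
[i=1,j=0] A[i]=13>B[j]=9 take 9 → j++
[i=1,j=1] A[i]=13<=B[j]=18 take 13 → i++
[i=2,j=1] A[i]=18<=B[j]=18 take 18 → i++
[i=3,j=1] A[i]=21>B[j]=18 take 18 → j++
[i=3,j=2] A[i]=21>B[j]=19 take 19 → j++
[i=3,j=3] A[i]=21<=B[j]=21 take 21 → i++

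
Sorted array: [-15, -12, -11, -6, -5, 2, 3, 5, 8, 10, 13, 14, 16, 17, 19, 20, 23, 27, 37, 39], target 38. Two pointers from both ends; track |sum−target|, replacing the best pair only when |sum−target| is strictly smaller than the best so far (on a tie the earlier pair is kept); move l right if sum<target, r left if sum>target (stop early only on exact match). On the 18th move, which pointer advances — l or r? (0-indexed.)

[0,19] -15+39=24 d=14 * → l++
[1,19] -12+39=27 d=11 * → l++
[2,19] -11+39=28 d=10 * → l++
[3,19] -6+39=33 d=5 * → l++
[4,19] -5+39=34 d=4 * → l++
[5,19] 2+39=41 d=3 * → r--
[5,18] 2+37=39 d=1 * → r--
[5,17] 2+27=29 d=9 → l++
[6,17] 3+27=30 d=8 → l++
[7,17] 5+27=32 d=6 → l++
[8,17] 8+27=35 d=3 → l++
[9,17] 10+27=37 d=1 → l++
[10,17] 13+27=40 d=2 → r--
[10,16] 13+23=36 d=2 → l++
[11,16] 14+23=37 d=1 → l++
[12,16] 16+23=39 d=1 → r--
[12,15] 16+20=36 d=2 → l++
[13,15] 17+20=37 d=1 → l++

l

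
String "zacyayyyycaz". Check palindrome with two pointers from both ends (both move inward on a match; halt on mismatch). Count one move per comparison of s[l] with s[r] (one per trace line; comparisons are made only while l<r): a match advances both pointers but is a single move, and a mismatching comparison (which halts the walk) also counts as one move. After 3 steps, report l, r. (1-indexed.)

[1,12] 'z'=='z' → l++,r--
[2,11] 'a'=='a' → l++,r--
[3,10] 'c'=='c' → l++,r--

l=4, r=9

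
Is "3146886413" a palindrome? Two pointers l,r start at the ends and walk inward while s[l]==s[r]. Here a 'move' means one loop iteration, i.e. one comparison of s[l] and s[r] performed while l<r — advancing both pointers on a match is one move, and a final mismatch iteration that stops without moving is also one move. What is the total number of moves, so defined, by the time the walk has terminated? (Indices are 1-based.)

l=1 r=10: '3'=='3', l++,r--
l=2 r=9: '1'=='1', l++,r--
l=3 r=8: '4'=='4', l++,r--
l=4 r=7: '6'=='6', l++,r--
l=5 r=6: '8'=='8', l++,r--

5 moves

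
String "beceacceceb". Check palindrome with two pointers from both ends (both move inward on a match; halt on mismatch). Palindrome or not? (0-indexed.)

not a palindrome (mismatch at 4,6)

l=0 r=10: 'b'=='b', l++,r--
l=1 r=9: 'e'=='e', l++,r--
l=2 r=8: 'c'=='c', l++,r--
l=3 r=7: 'e'=='e', l++,r--
l=4 r=6: 'a'!='c', stop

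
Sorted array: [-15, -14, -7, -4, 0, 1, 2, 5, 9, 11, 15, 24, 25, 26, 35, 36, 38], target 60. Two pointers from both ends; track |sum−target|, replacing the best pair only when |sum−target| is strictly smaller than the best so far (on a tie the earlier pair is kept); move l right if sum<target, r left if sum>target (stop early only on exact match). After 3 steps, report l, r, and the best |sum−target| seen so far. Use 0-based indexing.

l=3, r=16, best |Δ|=29

[0,16] -15+38=23 d=37 * → l++
[1,16] -14+38=24 d=36 * → l++
[2,16] -7+38=31 d=29 * → l++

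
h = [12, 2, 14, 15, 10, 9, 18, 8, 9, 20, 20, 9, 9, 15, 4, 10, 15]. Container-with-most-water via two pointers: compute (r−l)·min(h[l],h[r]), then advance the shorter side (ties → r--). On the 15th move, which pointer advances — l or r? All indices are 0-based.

l

[0,16] min(12,15)*16=192 best=192 * → l++
[1,16] min(2,15)*15=30 best=192 → l++
[2,16] min(14,15)*14=196 best=196 * → l++
[3,16] min(15,15)*13=195 best=196 → r--
[3,15] min(15,10)*12=120 best=196 → r--
[3,14] min(15,4)*11=44 best=196 → r--
[3,13] min(15,15)*10=150 best=196 → r--
[3,12] min(15,9)*9=81 best=196 → r--
[3,11] min(15,9)*8=72 best=196 → r--
[3,10] min(15,20)*7=105 best=196 → l++
[4,10] min(10,20)*6=60 best=196 → l++
[5,10] min(9,20)*5=45 best=196 → l++
[6,10] min(18,20)*4=72 best=196 → l++
[7,10] min(8,20)*3=24 best=196 → l++
[8,10] min(9,20)*2=18 best=196 → l++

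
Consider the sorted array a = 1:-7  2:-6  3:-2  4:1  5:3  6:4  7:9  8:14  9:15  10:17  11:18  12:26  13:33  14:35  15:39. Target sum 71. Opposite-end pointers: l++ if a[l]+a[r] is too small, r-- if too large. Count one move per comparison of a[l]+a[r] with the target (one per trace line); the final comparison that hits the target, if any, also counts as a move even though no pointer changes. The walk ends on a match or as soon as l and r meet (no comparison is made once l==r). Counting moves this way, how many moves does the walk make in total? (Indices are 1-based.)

14 moves

l=1 r=15: -7+39=32 <71, l++
l=2 r=15: -6+39=33 <71, l++
l=3 r=15: -2+39=37 <71, l++
l=4 r=15: 1+39=40 <71, l++
l=5 r=15: 3+39=42 <71, l++
l=6 r=15: 4+39=43 <71, l++
l=7 r=15: 9+39=48 <71, l++
l=8 r=15: 14+39=53 <71, l++
l=9 r=15: 15+39=54 <71, l++
l=10 r=15: 17+39=56 <71, l++
l=11 r=15: 18+39=57 <71, l++
l=12 r=15: 26+39=65 <71, l++
l=13 r=15: 33+39=72 >71, r--
l=13 r=14: 33+35=68 <71, l++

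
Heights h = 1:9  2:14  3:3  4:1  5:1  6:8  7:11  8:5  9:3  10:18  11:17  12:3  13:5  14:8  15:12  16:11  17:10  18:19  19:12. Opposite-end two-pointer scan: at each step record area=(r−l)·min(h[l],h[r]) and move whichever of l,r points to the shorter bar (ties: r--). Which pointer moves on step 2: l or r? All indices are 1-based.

l=1 r=19: min(9,12)*18=162 best=162 *, l++
l=2 r=19: min(14,12)*17=204 best=204 *, r--

r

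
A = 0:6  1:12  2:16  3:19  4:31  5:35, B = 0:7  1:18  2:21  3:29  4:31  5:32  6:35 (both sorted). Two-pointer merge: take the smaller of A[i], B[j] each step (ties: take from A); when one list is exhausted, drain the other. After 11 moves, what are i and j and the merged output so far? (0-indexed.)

i=5, j=6, merged so far=[6, 7, 12, 16, 18, 19, 21, 29, 31, 31, 32]

i=0 j=0: A[i]=6<=B[j]=7 take 6, i++
i=1 j=0: A[i]=12>B[j]=7 take 7, j++
i=1 j=1: A[i]=12<=B[j]=18 take 12, i++
i=2 j=1: A[i]=16<=B[j]=18 take 16, i++
i=3 j=1: A[i]=19>B[j]=18 take 18, j++
i=3 j=2: A[i]=19<=B[j]=21 take 19, i++
i=4 j=2: A[i]=31>B[j]=21 take 21, j++
i=4 j=3: A[i]=31>B[j]=29 take 29, j++
i=4 j=4: A[i]=31<=B[j]=31 take 31, i++
i=5 j=4: A[i]=35>B[j]=31 take 31, j++
i=5 j=5: A[i]=35>B[j]=32 take 32, j++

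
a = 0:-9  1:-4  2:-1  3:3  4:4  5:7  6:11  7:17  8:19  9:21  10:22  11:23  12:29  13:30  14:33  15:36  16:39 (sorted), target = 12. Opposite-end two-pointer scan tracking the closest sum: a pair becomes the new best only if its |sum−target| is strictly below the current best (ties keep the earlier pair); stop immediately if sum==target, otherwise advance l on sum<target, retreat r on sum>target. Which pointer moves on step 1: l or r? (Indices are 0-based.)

r

l=0 r=16: -9+39=30 d=18 *, r--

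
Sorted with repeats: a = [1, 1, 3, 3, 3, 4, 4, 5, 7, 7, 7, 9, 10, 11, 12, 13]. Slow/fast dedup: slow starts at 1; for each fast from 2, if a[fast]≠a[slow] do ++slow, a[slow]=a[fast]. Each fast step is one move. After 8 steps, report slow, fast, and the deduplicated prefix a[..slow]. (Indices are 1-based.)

slow=5, fast=10, prefix=[1, 3, 4, 5, 7]

(s=1,f=2) a[fast]=1=a[slow] dup → fast++
(s=1,f=3) a[fast]=3≠a[slow]=1 write a[2]=3 → slow++,fast++
(s=2,f=4) a[fast]=3=a[slow] dup → fast++
(s=2,f=5) a[fast]=3=a[slow] dup → fast++
(s=2,f=6) a[fast]=4≠a[slow]=3 write a[3]=4 → slow++,fast++
(s=3,f=7) a[fast]=4=a[slow] dup → fast++
(s=3,f=8) a[fast]=5≠a[slow]=4 write a[4]=5 → slow++,fast++
(s=4,f=9) a[fast]=7≠a[slow]=5 write a[5]=7 → slow++,fast++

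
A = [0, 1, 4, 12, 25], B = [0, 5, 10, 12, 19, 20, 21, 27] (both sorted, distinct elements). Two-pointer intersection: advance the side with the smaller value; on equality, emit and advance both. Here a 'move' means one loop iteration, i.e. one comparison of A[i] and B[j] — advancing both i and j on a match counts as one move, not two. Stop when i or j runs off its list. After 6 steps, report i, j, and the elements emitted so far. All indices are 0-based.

i=4, j=4, emitted=[0, 12]

[i=0,j=0] 0==0 emit → i++,j++
[i=1,j=1] 1<5 → i++
[i=2,j=1] 4<5 → i++
[i=3,j=1] 12>5 → j++
[i=3,j=2] 12>10 → j++
[i=3,j=3] 12==12 emit → i++,j++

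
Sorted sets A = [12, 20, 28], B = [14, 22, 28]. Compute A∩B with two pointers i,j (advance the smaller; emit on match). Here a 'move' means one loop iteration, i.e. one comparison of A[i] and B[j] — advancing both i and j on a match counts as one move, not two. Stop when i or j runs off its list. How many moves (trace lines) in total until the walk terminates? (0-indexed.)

5 moves

[i=0,j=0] 12<14 → i++
[i=1,j=0] 20>14 → j++
[i=1,j=1] 20<22 → i++
[i=2,j=1] 28>22 → j++
[i=2,j=2] 28==28 emit → i++,j++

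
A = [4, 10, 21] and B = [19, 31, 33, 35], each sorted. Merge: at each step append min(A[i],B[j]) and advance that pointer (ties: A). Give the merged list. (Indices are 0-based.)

[4, 10, 19, 21, 31, 33, 35]

[i=0,j=0] A[i]=4<=B[j]=19 take 4 → i++
[i=1,j=0] A[i]=10<=B[j]=19 take 10 → i++
[i=2,j=0] A[i]=21>B[j]=19 take 19 → j++
[i=2,j=1] A[i]=21<=B[j]=31 take 21 → i++
[i=3,j=1] A done, take B[j]=31 → j++
[i=3,j=2] A done, take B[j]=33 → j++
[i=3,j=3] A done, take B[j]=35 → j++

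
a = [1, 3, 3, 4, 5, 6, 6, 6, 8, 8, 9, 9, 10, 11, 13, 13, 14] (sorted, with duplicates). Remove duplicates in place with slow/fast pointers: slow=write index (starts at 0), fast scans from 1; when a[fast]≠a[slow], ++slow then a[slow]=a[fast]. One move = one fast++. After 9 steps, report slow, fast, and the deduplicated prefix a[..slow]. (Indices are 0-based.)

slow=0 fast=1: a[fast]=3≠a[slow]=1 write a[1]=3, slow++,fast++
slow=1 fast=2: a[fast]=3=a[slow] dup, fast++
slow=1 fast=3: a[fast]=4≠a[slow]=3 write a[2]=4, slow++,fast++
slow=2 fast=4: a[fast]=5≠a[slow]=4 write a[3]=5, slow++,fast++
slow=3 fast=5: a[fast]=6≠a[slow]=5 write a[4]=6, slow++,fast++
slow=4 fast=6: a[fast]=6=a[slow] dup, fast++
slow=4 fast=7: a[fast]=6=a[slow] dup, fast++
slow=4 fast=8: a[fast]=8≠a[slow]=6 write a[5]=8, slow++,fast++
slow=5 fast=9: a[fast]=8=a[slow] dup, fast++

slow=5, fast=10, prefix=[1, 3, 4, 5, 6, 8]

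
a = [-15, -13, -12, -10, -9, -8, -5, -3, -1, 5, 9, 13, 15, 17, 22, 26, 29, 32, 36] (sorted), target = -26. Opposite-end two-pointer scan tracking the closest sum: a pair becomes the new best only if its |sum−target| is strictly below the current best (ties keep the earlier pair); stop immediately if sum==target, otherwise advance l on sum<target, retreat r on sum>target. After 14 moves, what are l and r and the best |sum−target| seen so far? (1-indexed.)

l=1, r=5, best |Δ|=3

[1,19] -15+36=21 d=47 * → r--
[1,18] -15+32=17 d=43 * → r--
[1,17] -15+29=14 d=40 * → r--
[1,16] -15+26=11 d=37 * → r--
[1,15] -15+22=7 d=33 * → r--
[1,14] -15+17=2 d=28 * → r--
[1,13] -15+15=0 d=26 * → r--
[1,12] -15+13=-2 d=24 * → r--
[1,11] -15+9=-6 d=20 * → r--
[1,10] -15+5=-10 d=16 * → r--
[1,9] -15+-1=-16 d=10 * → r--
[1,8] -15+-3=-18 d=8 * → r--
[1,7] -15+-5=-20 d=6 * → r--
[1,6] -15+-8=-23 d=3 * → r--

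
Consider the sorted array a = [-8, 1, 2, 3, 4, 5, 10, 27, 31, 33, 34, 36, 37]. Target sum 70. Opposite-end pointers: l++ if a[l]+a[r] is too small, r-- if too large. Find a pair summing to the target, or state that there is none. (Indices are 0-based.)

l=0 r=12: -8+37=29 <70, l++
l=1 r=12: 1+37=38 <70, l++
l=2 r=12: 2+37=39 <70, l++
l=3 r=12: 3+37=40 <70, l++
l=4 r=12: 4+37=41 <70, l++
l=5 r=12: 5+37=42 <70, l++
l=6 r=12: 10+37=47 <70, l++
l=7 r=12: 27+37=64 <70, l++
l=8 r=12: 31+37=68 <70, l++
l=9 r=12: 33+37=70, found

(33, 37)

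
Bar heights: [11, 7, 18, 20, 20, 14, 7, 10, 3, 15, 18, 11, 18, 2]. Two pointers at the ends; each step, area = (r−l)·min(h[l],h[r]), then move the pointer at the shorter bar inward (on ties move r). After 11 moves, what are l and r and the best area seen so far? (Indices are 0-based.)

[0,13] min(11,2)*13=26 best=26 * → r--
[0,12] min(11,18)*12=132 best=132 * → l++
[1,12] min(7,18)*11=77 best=132 → l++
[2,12] min(18,18)*10=180 best=180 * → r--
[2,11] min(18,11)*9=99 best=180 → r--
[2,10] min(18,18)*8=144 best=180 → r--
[2,9] min(18,15)*7=105 best=180 → r--
[2,8] min(18,3)*6=18 best=180 → r--
[2,7] min(18,10)*5=50 best=180 → r--
[2,6] min(18,7)*4=28 best=180 → r--
[2,5] min(18,14)*3=42 best=180 → r--

l=2, r=4, best area=180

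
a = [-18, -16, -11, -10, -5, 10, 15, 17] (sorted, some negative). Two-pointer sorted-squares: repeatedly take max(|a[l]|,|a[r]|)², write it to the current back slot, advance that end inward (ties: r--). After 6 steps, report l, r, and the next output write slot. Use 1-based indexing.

l=4, r=5, next write slot=2

[1,8] |-18|>|17| out[8]=324 → l++
[2,8] |-16|<=|17| out[7]=289 → r--
[2,7] |-16|>|15| out[6]=256 → l++
[3,7] |-11|<=|15| out[5]=225 → r--
[3,6] |-11|>|10| out[4]=121 → l++
[4,6] |-10|<=|10| out[3]=100 → r--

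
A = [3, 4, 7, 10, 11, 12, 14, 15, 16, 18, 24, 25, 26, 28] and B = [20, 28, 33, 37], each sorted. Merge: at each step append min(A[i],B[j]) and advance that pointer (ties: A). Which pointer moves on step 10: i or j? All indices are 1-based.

i=1 j=1: A[i]=3<=B[j]=20 take 3, i++
i=2 j=1: A[i]=4<=B[j]=20 take 4, i++
i=3 j=1: A[i]=7<=B[j]=20 take 7, i++
i=4 j=1: A[i]=10<=B[j]=20 take 10, i++
i=5 j=1: A[i]=11<=B[j]=20 take 11, i++
i=6 j=1: A[i]=12<=B[j]=20 take 12, i++
i=7 j=1: A[i]=14<=B[j]=20 take 14, i++
i=8 j=1: A[i]=15<=B[j]=20 take 15, i++
i=9 j=1: A[i]=16<=B[j]=20 take 16, i++
i=10 j=1: A[i]=18<=B[j]=20 take 18, i++

i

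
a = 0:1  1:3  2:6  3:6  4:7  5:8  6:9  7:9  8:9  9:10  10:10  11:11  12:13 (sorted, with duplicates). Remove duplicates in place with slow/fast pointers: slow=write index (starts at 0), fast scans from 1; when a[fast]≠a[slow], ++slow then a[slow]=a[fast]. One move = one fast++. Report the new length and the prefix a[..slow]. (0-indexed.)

length 9; prefix = [1, 3, 6, 7, 8, 9, 10, 11, 13]

(s=0,f=1) a[fast]=3≠a[slow]=1 write a[1]=3 → slow++,fast++
(s=1,f=2) a[fast]=6≠a[slow]=3 write a[2]=6 → slow++,fast++
(s=2,f=3) a[fast]=6=a[slow] dup → fast++
(s=2,f=4) a[fast]=7≠a[slow]=6 write a[3]=7 → slow++,fast++
(s=3,f=5) a[fast]=8≠a[slow]=7 write a[4]=8 → slow++,fast++
(s=4,f=6) a[fast]=9≠a[slow]=8 write a[5]=9 → slow++,fast++
(s=5,f=7) a[fast]=9=a[slow] dup → fast++
(s=5,f=8) a[fast]=9=a[slow] dup → fast++
(s=5,f=9) a[fast]=10≠a[slow]=9 write a[6]=10 → slow++,fast++
(s=6,f=10) a[fast]=10=a[slow] dup → fast++
(s=6,f=11) a[fast]=11≠a[slow]=10 write a[7]=11 → slow++,fast++
(s=7,f=12) a[fast]=13≠a[slow]=11 write a[8]=13 → slow++,fast++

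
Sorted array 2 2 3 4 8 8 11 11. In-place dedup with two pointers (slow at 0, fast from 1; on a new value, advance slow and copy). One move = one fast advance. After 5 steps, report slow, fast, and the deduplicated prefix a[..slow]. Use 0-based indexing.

slow=0 fast=1: a[fast]=2=a[slow] dup, fast++
slow=0 fast=2: a[fast]=3≠a[slow]=2 write a[1]=3, slow++,fast++
slow=1 fast=3: a[fast]=4≠a[slow]=3 write a[2]=4, slow++,fast++
slow=2 fast=4: a[fast]=8≠a[slow]=4 write a[3]=8, slow++,fast++
slow=3 fast=5: a[fast]=8=a[slow] dup, fast++

slow=3, fast=6, prefix=[2, 3, 4, 8]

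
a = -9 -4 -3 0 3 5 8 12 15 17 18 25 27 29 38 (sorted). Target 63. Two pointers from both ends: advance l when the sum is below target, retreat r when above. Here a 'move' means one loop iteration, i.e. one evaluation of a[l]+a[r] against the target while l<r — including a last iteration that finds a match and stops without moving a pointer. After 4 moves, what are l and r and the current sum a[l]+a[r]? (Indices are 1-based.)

l=5, r=15, sum=41

[1,15] -9+38=29 <63 → l++
[2,15] -4+38=34 <63 → l++
[3,15] -3+38=35 <63 → l++
[4,15] 0+38=38 <63 → l++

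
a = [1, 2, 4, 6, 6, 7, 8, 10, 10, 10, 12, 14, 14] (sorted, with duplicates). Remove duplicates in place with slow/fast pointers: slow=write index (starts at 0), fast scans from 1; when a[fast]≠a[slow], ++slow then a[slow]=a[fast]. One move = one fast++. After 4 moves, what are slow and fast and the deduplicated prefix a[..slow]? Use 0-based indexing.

slow=3, fast=5, prefix=[1, 2, 4, 6]

(s=0,f=1) a[fast]=2≠a[slow]=1 write a[1]=2 → slow++,fast++
(s=1,f=2) a[fast]=4≠a[slow]=2 write a[2]=4 → slow++,fast++
(s=2,f=3) a[fast]=6≠a[slow]=4 write a[3]=6 → slow++,fast++
(s=3,f=4) a[fast]=6=a[slow] dup → fast++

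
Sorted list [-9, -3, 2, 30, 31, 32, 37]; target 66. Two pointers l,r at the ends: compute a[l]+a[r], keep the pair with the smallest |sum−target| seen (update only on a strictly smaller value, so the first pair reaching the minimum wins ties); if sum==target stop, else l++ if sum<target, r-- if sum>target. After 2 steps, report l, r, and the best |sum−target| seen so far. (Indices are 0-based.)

[0,6] -9+37=28 d=38 * → l++
[1,6] -3+37=34 d=32 * → l++

l=2, r=6, best |Δ|=32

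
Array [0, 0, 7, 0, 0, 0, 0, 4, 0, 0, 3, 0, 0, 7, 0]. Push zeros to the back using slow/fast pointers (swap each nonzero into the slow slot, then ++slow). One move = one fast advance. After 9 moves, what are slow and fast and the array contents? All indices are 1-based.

(s=1,f=1) a[fast]=0 → fast++
(s=1,f=2) a[fast]=0 → fast++
(s=1,f=3) a[fast]=7≠0 swap→a[1]=7 → slow++,fast++
(s=2,f=4) a[fast]=0 → fast++
(s=2,f=5) a[fast]=0 → fast++
(s=2,f=6) a[fast]=0 → fast++
(s=2,f=7) a[fast]=0 → fast++
(s=2,f=8) a[fast]=4≠0 swap→a[2]=4 → slow++,fast++
(s=3,f=9) a[fast]=0 → fast++

slow=3, fast=10, a=[7, 4, 0, 0, 0, 0, 0, 0, 0, 0, 3, 0, 0, 7, 0]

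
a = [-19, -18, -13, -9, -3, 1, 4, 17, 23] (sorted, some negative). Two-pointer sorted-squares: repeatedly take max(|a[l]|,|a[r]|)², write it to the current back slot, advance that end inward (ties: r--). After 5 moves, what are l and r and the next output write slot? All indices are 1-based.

l=4, r=7, next write slot=4

[1,9] |-19|<=|23| out[9]=529 → r--
[1,8] |-19|>|17| out[8]=361 → l++
[2,8] |-18|>|17| out[7]=324 → l++
[3,8] |-13|<=|17| out[6]=289 → r--
[3,7] |-13|>|4| out[5]=169 → l++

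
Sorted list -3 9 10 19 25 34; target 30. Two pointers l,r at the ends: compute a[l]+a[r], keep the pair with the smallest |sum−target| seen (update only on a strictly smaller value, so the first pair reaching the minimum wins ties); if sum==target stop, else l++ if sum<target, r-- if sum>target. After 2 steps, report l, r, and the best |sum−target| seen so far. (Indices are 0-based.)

[0,5] -3+34=31 d=1 * → r--
[0,4] -3+25=22 d=8 → l++

l=1, r=4, best |Δ|=1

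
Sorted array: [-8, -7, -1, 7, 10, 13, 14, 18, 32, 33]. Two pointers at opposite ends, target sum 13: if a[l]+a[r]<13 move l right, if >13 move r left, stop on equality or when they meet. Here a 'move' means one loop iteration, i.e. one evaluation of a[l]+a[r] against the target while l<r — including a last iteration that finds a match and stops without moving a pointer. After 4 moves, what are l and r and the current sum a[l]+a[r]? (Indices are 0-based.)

l=2, r=7, sum=17

l=0 r=9: -8+33=25 >13, r--
l=0 r=8: -8+32=24 >13, r--
l=0 r=7: -8+18=10 <13, l++
l=1 r=7: -7+18=11 <13, l++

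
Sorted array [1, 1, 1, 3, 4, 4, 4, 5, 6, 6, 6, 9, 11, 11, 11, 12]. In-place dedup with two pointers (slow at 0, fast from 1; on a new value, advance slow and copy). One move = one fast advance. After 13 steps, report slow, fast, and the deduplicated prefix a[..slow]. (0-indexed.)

slow=6, fast=14, prefix=[1, 3, 4, 5, 6, 9, 11]

slow=0 fast=1: a[fast]=1=a[slow] dup, fast++
slow=0 fast=2: a[fast]=1=a[slow] dup, fast++
slow=0 fast=3: a[fast]=3≠a[slow]=1 write a[1]=3, slow++,fast++
slow=1 fast=4: a[fast]=4≠a[slow]=3 write a[2]=4, slow++,fast++
slow=2 fast=5: a[fast]=4=a[slow] dup, fast++
slow=2 fast=6: a[fast]=4=a[slow] dup, fast++
slow=2 fast=7: a[fast]=5≠a[slow]=4 write a[3]=5, slow++,fast++
slow=3 fast=8: a[fast]=6≠a[slow]=5 write a[4]=6, slow++,fast++
slow=4 fast=9: a[fast]=6=a[slow] dup, fast++
slow=4 fast=10: a[fast]=6=a[slow] dup, fast++
slow=4 fast=11: a[fast]=9≠a[slow]=6 write a[5]=9, slow++,fast++
slow=5 fast=12: a[fast]=11≠a[slow]=9 write a[6]=11, slow++,fast++
slow=6 fast=13: a[fast]=11=a[slow] dup, fast++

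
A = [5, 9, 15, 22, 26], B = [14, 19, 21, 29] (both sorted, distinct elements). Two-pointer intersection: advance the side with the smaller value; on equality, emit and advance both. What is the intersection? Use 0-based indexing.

intersection = []

[i=0,j=0] 5<14 → i++
[i=1,j=0] 9<14 → i++
[i=2,j=0] 15>14 → j++
[i=2,j=1] 15<19 → i++
[i=3,j=1] 22>19 → j++
[i=3,j=2] 22>21 → j++
[i=3,j=3] 22<29 → i++
[i=4,j=3] 26<29 → i++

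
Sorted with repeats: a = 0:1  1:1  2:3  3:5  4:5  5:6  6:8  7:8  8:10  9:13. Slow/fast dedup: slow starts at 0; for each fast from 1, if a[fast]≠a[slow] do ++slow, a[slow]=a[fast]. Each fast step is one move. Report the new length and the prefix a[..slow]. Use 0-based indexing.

(s=0,f=1) a[fast]=1=a[slow] dup → fast++
(s=0,f=2) a[fast]=3≠a[slow]=1 write a[1]=3 → slow++,fast++
(s=1,f=3) a[fast]=5≠a[slow]=3 write a[2]=5 → slow++,fast++
(s=2,f=4) a[fast]=5=a[slow] dup → fast++
(s=2,f=5) a[fast]=6≠a[slow]=5 write a[3]=6 → slow++,fast++
(s=3,f=6) a[fast]=8≠a[slow]=6 write a[4]=8 → slow++,fast++
(s=4,f=7) a[fast]=8=a[slow] dup → fast++
(s=4,f=8) a[fast]=10≠a[slow]=8 write a[5]=10 → slow++,fast++
(s=5,f=9) a[fast]=13≠a[slow]=10 write a[6]=13 → slow++,fast++

length 7; prefix = [1, 3, 5, 6, 8, 10, 13]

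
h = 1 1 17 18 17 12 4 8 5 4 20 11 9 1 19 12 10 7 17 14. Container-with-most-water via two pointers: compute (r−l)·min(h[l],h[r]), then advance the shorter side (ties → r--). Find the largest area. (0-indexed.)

max area = 272

l=0 r=19: min(1,14)*19=19 best=19 *, l++
l=1 r=19: min(1,14)*18=18 best=19, l++
l=2 r=19: min(17,14)*17=238 best=238 *, r--
l=2 r=18: min(17,17)*16=272 best=272 *, r--
l=2 r=17: min(17,7)*15=105 best=272, r--
l=2 r=16: min(17,10)*14=140 best=272, r--
l=2 r=15: min(17,12)*13=156 best=272, r--
l=2 r=14: min(17,19)*12=204 best=272, l++
l=3 r=14: min(18,19)*11=198 best=272, l++
l=4 r=14: min(17,19)*10=170 best=272, l++
l=5 r=14: min(12,19)*9=108 best=272, l++
l=6 r=14: min(4,19)*8=32 best=272, l++
l=7 r=14: min(8,19)*7=56 best=272, l++
l=8 r=14: min(5,19)*6=30 best=272, l++
l=9 r=14: min(4,19)*5=20 best=272, l++
l=10 r=14: min(20,19)*4=76 best=272, r--
l=10 r=13: min(20,1)*3=3 best=272, r--
l=10 r=12: min(20,9)*2=18 best=272, r--
l=10 r=11: min(20,11)*1=11 best=272, r--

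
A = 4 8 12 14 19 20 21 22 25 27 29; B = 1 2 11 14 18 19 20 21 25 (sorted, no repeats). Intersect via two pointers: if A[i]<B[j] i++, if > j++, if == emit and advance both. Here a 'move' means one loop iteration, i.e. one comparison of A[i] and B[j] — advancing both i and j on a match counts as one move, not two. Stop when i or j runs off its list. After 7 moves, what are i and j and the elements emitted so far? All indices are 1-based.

i=5, j=5, emitted=[14]

[i=1,j=1] 4>1 → j++
[i=1,j=2] 4>2 → j++
[i=1,j=3] 4<11 → i++
[i=2,j=3] 8<11 → i++
[i=3,j=3] 12>11 → j++
[i=3,j=4] 12<14 → i++
[i=4,j=4] 14==14 emit → i++,j++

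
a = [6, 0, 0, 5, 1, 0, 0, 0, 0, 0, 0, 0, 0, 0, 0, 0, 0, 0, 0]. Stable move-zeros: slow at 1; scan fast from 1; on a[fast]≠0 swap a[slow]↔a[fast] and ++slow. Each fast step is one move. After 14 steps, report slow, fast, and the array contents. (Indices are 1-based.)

(s=1,f=1) a[fast]=6≠0 swap→a[1]=6 → slow++,fast++
(s=2,f=2) a[fast]=0 → fast++
(s=2,f=3) a[fast]=0 → fast++
(s=2,f=4) a[fast]=5≠0 swap→a[2]=5 → slow++,fast++
(s=3,f=5) a[fast]=1≠0 swap→a[3]=1 → slow++,fast++
(s=4,f=6) a[fast]=0 → fast++
(s=4,f=7) a[fast]=0 → fast++
(s=4,f=8) a[fast]=0 → fast++
(s=4,f=9) a[fast]=0 → fast++
(s=4,f=10) a[fast]=0 → fast++
(s=4,f=11) a[fast]=0 → fast++
(s=4,f=12) a[fast]=0 → fast++
(s=4,f=13) a[fast]=0 → fast++
(s=4,f=14) a[fast]=0 → fast++

slow=4, fast=15, a=[6, 5, 1, 0, 0, 0, 0, 0, 0, 0, 0, 0, 0, 0, 0, 0, 0, 0, 0]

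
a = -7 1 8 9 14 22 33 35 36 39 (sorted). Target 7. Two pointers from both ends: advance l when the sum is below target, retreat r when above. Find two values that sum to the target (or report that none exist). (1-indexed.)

[1,10] -7+39=32 >7 → r--
[1,9] -7+36=29 >7 → r--
[1,8] -7+35=28 >7 → r--
[1,7] -7+33=26 >7 → r--
[1,6] -7+22=15 >7 → r--
[1,5] -7+14=7 → found

(-7, 14)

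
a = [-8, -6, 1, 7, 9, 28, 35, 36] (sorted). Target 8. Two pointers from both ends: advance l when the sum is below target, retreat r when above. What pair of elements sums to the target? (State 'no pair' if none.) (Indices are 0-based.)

l=0 r=7: -8+36=28 >8, r--
l=0 r=6: -8+35=27 >8, r--
l=0 r=5: -8+28=20 >8, r--
l=0 r=4: -8+9=1 <8, l++
l=1 r=4: -6+9=3 <8, l++
l=2 r=4: 1+9=10 >8, r--
l=2 r=3: 1+7=8, found

(1, 7)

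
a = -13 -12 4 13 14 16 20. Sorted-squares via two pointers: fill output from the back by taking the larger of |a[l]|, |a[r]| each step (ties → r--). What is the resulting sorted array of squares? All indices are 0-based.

[16, 144, 169, 169, 196, 256, 400]

l=0 r=6: |-13|<=|20| out[6]=400, r--
l=0 r=5: |-13|<=|16| out[5]=256, r--
l=0 r=4: |-13|<=|14| out[4]=196, r--
l=0 r=3: |-13|<=|13| out[3]=169, r--
l=0 r=2: |-13|>|4| out[2]=169, l++
l=1 r=2: |-12|>|4| out[1]=144, l++
l=2 r=2: |4|<=|4| out[0]=16, r--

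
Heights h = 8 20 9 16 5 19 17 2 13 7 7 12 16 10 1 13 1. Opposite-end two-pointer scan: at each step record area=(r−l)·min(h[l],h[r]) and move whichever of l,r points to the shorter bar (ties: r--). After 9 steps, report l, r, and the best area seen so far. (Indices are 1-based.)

l=1 r=17: min(8,1)*16=16 best=16 *, r--
l=1 r=16: min(8,13)*15=120 best=120 *, l++
l=2 r=16: min(20,13)*14=182 best=182 *, r--
l=2 r=15: min(20,1)*13=13 best=182, r--
l=2 r=14: min(20,10)*12=120 best=182, r--
l=2 r=13: min(20,16)*11=176 best=182, r--
l=2 r=12: min(20,12)*10=120 best=182, r--
l=2 r=11: min(20,7)*9=63 best=182, r--
l=2 r=10: min(20,7)*8=56 best=182, r--

l=2, r=9, best area=182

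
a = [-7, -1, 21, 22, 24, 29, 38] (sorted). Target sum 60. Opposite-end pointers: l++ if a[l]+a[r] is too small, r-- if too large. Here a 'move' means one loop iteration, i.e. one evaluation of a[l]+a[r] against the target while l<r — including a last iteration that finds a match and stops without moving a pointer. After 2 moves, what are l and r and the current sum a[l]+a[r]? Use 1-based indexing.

[1,7] -7+38=31 <60 → l++
[2,7] -1+38=37 <60 → l++

l=3, r=7, sum=59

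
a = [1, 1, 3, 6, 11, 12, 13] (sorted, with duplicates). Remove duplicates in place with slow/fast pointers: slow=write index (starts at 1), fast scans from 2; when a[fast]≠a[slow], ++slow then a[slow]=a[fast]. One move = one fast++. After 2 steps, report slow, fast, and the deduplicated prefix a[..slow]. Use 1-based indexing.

slow=2, fast=4, prefix=[1, 3]

(s=1,f=2) a[fast]=1=a[slow] dup → fast++
(s=1,f=3) a[fast]=3≠a[slow]=1 write a[2]=3 → slow++,fast++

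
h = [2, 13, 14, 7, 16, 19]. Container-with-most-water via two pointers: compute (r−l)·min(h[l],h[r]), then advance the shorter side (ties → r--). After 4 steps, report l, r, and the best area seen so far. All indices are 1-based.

[1,6] min(2,19)*5=10 best=10 * → l++
[2,6] min(13,19)*4=52 best=52 * → l++
[3,6] min(14,19)*3=42 best=52 → l++
[4,6] min(7,19)*2=14 best=52 → l++

l=5, r=6, best area=52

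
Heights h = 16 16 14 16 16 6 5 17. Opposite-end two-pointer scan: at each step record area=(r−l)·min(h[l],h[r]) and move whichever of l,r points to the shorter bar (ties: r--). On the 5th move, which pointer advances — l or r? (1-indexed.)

l

[1,8] min(16,17)*7=112 best=112 * → l++
[2,8] min(16,17)*6=96 best=112 → l++
[3,8] min(14,17)*5=70 best=112 → l++
[4,8] min(16,17)*4=64 best=112 → l++
[5,8] min(16,17)*3=48 best=112 → l++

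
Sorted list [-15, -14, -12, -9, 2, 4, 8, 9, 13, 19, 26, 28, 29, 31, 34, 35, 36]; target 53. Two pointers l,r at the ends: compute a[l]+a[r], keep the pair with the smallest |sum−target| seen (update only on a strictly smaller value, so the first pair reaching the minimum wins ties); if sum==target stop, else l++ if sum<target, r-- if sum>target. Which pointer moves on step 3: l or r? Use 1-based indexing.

l

[1,17] -15+36=21 d=32 * → l++
[2,17] -14+36=22 d=31 * → l++
[3,17] -12+36=24 d=29 * → l++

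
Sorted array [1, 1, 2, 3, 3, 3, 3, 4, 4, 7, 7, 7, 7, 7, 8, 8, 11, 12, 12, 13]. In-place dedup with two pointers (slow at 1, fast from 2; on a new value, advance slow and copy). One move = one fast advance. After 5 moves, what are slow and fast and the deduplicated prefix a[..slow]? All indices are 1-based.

slow=3, fast=7, prefix=[1, 2, 3]

slow=1 fast=2: a[fast]=1=a[slow] dup, fast++
slow=1 fast=3: a[fast]=2≠a[slow]=1 write a[2]=2, slow++,fast++
slow=2 fast=4: a[fast]=3≠a[slow]=2 write a[3]=3, slow++,fast++
slow=3 fast=5: a[fast]=3=a[slow] dup, fast++
slow=3 fast=6: a[fast]=3=a[slow] dup, fast++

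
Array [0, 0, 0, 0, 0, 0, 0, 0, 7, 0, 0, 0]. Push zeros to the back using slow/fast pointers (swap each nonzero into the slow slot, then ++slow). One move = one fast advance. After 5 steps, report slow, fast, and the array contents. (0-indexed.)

slow=0, fast=5, a=[0, 0, 0, 0, 0, 0, 0, 0, 7, 0, 0, 0]

slow=0 fast=0: a[fast]=0, fast++
slow=0 fast=1: a[fast]=0, fast++
slow=0 fast=2: a[fast]=0, fast++
slow=0 fast=3: a[fast]=0, fast++
slow=0 fast=4: a[fast]=0, fast++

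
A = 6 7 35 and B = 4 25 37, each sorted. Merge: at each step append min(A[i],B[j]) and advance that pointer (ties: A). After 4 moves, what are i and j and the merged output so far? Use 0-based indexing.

i=2, j=2, merged so far=[4, 6, 7, 25]

i=0 j=0: A[i]=6>B[j]=4 take 4, j++
i=0 j=1: A[i]=6<=B[j]=25 take 6, i++
i=1 j=1: A[i]=7<=B[j]=25 take 7, i++
i=2 j=1: A[i]=35>B[j]=25 take 25, j++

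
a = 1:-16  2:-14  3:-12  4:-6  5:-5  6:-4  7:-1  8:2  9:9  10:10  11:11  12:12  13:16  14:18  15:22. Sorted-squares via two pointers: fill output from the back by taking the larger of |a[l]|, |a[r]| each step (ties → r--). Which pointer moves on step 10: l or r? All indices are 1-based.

[1,15] |-16|<=|22| out[15]=484 → r--
[1,14] |-16|<=|18| out[14]=324 → r--
[1,13] |-16|<=|16| out[13]=256 → r--
[1,12] |-16|>|12| out[12]=256 → l++
[2,12] |-14|>|12| out[11]=196 → l++
[3,12] |-12|<=|12| out[10]=144 → r--
[3,11] |-12|>|11| out[9]=144 → l++
[4,11] |-6|<=|11| out[8]=121 → r--
[4,10] |-6|<=|10| out[7]=100 → r--
[4,9] |-6|<=|9| out[6]=81 → r--

r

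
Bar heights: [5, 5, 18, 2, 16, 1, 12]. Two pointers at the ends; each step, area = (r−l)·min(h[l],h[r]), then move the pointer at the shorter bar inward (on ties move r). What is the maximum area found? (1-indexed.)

max area = 48

l=1 r=7: min(5,12)*6=30 best=30 *, l++
l=2 r=7: min(5,12)*5=25 best=30, l++
l=3 r=7: min(18,12)*4=48 best=48 *, r--
l=3 r=6: min(18,1)*3=3 best=48, r--
l=3 r=5: min(18,16)*2=32 best=48, r--
l=3 r=4: min(18,2)*1=2 best=48, r--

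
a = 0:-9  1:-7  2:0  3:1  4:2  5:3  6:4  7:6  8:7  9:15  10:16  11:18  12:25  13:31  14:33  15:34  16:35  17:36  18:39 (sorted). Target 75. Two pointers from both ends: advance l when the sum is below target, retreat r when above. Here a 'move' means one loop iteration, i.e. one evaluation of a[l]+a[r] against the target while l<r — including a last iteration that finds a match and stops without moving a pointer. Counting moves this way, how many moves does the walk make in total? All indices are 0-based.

l=0 r=18: -9+39=30 <75, l++
l=1 r=18: -7+39=32 <75, l++
l=2 r=18: 0+39=39 <75, l++
l=3 r=18: 1+39=40 <75, l++
l=4 r=18: 2+39=41 <75, l++
l=5 r=18: 3+39=42 <75, l++
l=6 r=18: 4+39=43 <75, l++
l=7 r=18: 6+39=45 <75, l++
l=8 r=18: 7+39=46 <75, l++
l=9 r=18: 15+39=54 <75, l++
l=10 r=18: 16+39=55 <75, l++
l=11 r=18: 18+39=57 <75, l++
l=12 r=18: 25+39=64 <75, l++
l=13 r=18: 31+39=70 <75, l++
l=14 r=18: 33+39=72 <75, l++
l=15 r=18: 34+39=73 <75, l++
l=16 r=18: 35+39=74 <75, l++
l=17 r=18: 36+39=75, found

18 moves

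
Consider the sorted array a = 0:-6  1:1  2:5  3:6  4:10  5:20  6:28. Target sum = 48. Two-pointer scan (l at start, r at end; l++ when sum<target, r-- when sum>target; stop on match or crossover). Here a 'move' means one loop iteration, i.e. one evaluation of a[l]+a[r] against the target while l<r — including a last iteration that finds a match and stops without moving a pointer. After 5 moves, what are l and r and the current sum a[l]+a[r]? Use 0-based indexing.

l=0 r=6: -6+28=22 <48, l++
l=1 r=6: 1+28=29 <48, l++
l=2 r=6: 5+28=33 <48, l++
l=3 r=6: 6+28=34 <48, l++
l=4 r=6: 10+28=38 <48, l++

l=5, r=6, sum=48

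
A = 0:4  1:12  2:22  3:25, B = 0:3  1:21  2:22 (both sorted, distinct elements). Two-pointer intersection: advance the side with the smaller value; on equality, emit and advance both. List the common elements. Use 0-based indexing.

intersection = [22]

i=0 j=0: 4>3, j++
i=0 j=1: 4<21, i++
i=1 j=1: 12<21, i++
i=2 j=1: 22>21, j++
i=2 j=2: 22==22 emit, i++,j++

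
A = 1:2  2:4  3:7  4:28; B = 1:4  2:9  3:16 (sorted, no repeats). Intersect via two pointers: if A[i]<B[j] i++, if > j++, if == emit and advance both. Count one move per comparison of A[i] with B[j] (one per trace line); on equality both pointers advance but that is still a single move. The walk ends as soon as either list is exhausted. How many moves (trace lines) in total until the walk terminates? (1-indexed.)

5 moves

i=1 j=1: 2<4, i++
i=2 j=1: 4==4 emit, i++,j++
i=3 j=2: 7<9, i++
i=4 j=2: 28>9, j++
i=4 j=3: 28>16, j++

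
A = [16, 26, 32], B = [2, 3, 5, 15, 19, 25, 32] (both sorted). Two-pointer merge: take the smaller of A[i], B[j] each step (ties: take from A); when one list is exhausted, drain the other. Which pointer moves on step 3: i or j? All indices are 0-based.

i=0 j=0: A[i]=16>B[j]=2 take 2, j++
i=0 j=1: A[i]=16>B[j]=3 take 3, j++
i=0 j=2: A[i]=16>B[j]=5 take 5, j++

j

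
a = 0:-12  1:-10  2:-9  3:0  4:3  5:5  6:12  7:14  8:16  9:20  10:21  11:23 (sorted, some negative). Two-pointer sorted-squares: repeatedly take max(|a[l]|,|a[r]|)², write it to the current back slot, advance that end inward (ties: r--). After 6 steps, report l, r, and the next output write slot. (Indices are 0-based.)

l=0, r=5, next write slot=5

l=0 r=11: |-12|<=|23| out[11]=529, r--
l=0 r=10: |-12|<=|21| out[10]=441, r--
l=0 r=9: |-12|<=|20| out[9]=400, r--
l=0 r=8: |-12|<=|16| out[8]=256, r--
l=0 r=7: |-12|<=|14| out[7]=196, r--
l=0 r=6: |-12|<=|12| out[6]=144, r--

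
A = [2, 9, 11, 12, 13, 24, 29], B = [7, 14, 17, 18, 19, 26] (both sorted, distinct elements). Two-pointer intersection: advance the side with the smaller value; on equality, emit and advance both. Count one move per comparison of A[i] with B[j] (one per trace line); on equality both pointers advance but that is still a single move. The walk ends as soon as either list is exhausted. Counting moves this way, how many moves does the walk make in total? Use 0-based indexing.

12 moves

[i=0,j=0] 2<7 → i++
[i=1,j=0] 9>7 → j++
[i=1,j=1] 9<14 → i++
[i=2,j=1] 11<14 → i++
[i=3,j=1] 12<14 → i++
[i=4,j=1] 13<14 → i++
[i=5,j=1] 24>14 → j++
[i=5,j=2] 24>17 → j++
[i=5,j=3] 24>18 → j++
[i=5,j=4] 24>19 → j++
[i=5,j=5] 24<26 → i++
[i=6,j=5] 29>26 → j++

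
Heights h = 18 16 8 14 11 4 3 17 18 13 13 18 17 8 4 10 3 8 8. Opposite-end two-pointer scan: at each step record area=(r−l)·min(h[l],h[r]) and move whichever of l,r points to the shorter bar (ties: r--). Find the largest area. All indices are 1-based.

max area = 204

[1,19] min(18,8)*18=144 best=144 * → r--
[1,18] min(18,8)*17=136 best=144 → r--
[1,17] min(18,3)*16=48 best=144 → r--
[1,16] min(18,10)*15=150 best=150 * → r--
[1,15] min(18,4)*14=56 best=150 → r--
[1,14] min(18,8)*13=104 best=150 → r--
[1,13] min(18,17)*12=204 best=204 * → r--
[1,12] min(18,18)*11=198 best=204 → r--
[1,11] min(18,13)*10=130 best=204 → r--
[1,10] min(18,13)*9=117 best=204 → r--
[1,9] min(18,18)*8=144 best=204 → r--
[1,8] min(18,17)*7=119 best=204 → r--
[1,7] min(18,3)*6=18 best=204 → r--
[1,6] min(18,4)*5=20 best=204 → r--
[1,5] min(18,11)*4=44 best=204 → r--
[1,4] min(18,14)*3=42 best=204 → r--
[1,3] min(18,8)*2=16 best=204 → r--
[1,2] min(18,16)*1=16 best=204 → r--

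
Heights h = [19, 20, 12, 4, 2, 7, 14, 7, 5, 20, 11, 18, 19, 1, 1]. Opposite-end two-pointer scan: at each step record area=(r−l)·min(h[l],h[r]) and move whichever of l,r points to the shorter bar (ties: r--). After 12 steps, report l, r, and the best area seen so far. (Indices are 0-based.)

l=0 r=14: min(19,1)*14=14 best=14 *, r--
l=0 r=13: min(19,1)*13=13 best=14, r--
l=0 r=12: min(19,19)*12=228 best=228 *, r--
l=0 r=11: min(19,18)*11=198 best=228, r--
l=0 r=10: min(19,11)*10=110 best=228, r--
l=0 r=9: min(19,20)*9=171 best=228, l++
l=1 r=9: min(20,20)*8=160 best=228, r--
l=1 r=8: min(20,5)*7=35 best=228, r--
l=1 r=7: min(20,7)*6=42 best=228, r--
l=1 r=6: min(20,14)*5=70 best=228, r--
l=1 r=5: min(20,7)*4=28 best=228, r--
l=1 r=4: min(20,2)*3=6 best=228, r--

l=1, r=3, best area=228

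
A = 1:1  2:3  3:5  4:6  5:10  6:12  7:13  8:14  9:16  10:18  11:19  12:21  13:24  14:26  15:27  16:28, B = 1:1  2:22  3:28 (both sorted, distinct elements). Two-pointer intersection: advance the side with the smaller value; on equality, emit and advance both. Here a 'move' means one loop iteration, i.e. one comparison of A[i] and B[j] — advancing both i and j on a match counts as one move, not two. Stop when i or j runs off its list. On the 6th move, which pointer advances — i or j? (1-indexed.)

[i=1,j=1] 1==1 emit → i++,j++
[i=2,j=2] 3<22 → i++
[i=3,j=2] 5<22 → i++
[i=4,j=2] 6<22 → i++
[i=5,j=2] 10<22 → i++
[i=6,j=2] 12<22 → i++

i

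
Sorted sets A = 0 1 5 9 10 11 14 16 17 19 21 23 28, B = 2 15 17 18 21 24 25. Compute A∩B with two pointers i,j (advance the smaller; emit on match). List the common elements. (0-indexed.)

i=0 j=0: 0<2, i++
i=1 j=0: 1<2, i++
i=2 j=0: 5>2, j++
i=2 j=1: 5<15, i++
i=3 j=1: 9<15, i++
i=4 j=1: 10<15, i++
i=5 j=1: 11<15, i++
i=6 j=1: 14<15, i++
i=7 j=1: 16>15, j++
i=7 j=2: 16<17, i++
i=8 j=2: 17==17 emit, i++,j++
i=9 j=3: 19>18, j++
i=9 j=4: 19<21, i++
i=10 j=4: 21==21 emit, i++,j++
i=11 j=5: 23<24, i++
i=12 j=5: 28>24, j++
i=12 j=6: 28>25, j++

intersection = [17, 21]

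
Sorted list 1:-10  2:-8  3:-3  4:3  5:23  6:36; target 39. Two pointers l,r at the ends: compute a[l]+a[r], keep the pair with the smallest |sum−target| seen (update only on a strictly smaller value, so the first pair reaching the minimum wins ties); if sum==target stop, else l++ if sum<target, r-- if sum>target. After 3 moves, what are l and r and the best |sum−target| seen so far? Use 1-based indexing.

l=4, r=6, best |Δ|=6

[1,6] -10+36=26 d=13 * → l++
[2,6] -8+36=28 d=11 * → l++
[3,6] -3+36=33 d=6 * → l++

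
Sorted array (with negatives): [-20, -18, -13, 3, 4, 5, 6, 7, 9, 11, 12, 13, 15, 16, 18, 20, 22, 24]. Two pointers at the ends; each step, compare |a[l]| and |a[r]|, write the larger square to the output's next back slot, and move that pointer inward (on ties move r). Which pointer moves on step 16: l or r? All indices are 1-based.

r

[1,18] |-20|<=|24| out[18]=576 → r--
[1,17] |-20|<=|22| out[17]=484 → r--
[1,16] |-20|<=|20| out[16]=400 → r--
[1,15] |-20|>|18| out[15]=400 → l++
[2,15] |-18|<=|18| out[14]=324 → r--
[2,14] |-18|>|16| out[13]=324 → l++
[3,14] |-13|<=|16| out[12]=256 → r--
[3,13] |-13|<=|15| out[11]=225 → r--
[3,12] |-13|<=|13| out[10]=169 → r--
[3,11] |-13|>|12| out[9]=169 → l++
[4,11] |3|<=|12| out[8]=144 → r--
[4,10] |3|<=|11| out[7]=121 → r--
[4,9] |3|<=|9| out[6]=81 → r--
[4,8] |3|<=|7| out[5]=49 → r--
[4,7] |3|<=|6| out[4]=36 → r--
[4,6] |3|<=|5| out[3]=25 → r--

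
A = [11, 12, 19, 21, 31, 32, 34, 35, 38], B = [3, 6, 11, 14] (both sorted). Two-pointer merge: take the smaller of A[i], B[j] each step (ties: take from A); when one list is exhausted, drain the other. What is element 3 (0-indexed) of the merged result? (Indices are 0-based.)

i=0 j=0: A[i]=11>B[j]=3 take 3, j++
i=0 j=1: A[i]=11>B[j]=6 take 6, j++
i=0 j=2: A[i]=11<=B[j]=11 take 11, i++
i=1 j=2: A[i]=12>B[j]=11 take 11, j++
i=1 j=3: A[i]=12<=B[j]=14 take 12, i++
i=2 j=3: A[i]=19>B[j]=14 take 14, j++
i=2 j=4: B done, take A[i]=19, i++
i=3 j=4: B done, take A[i]=21, i++
i=4 j=4: B done, take A[i]=31, i++
i=5 j=4: B done, take A[i]=32, i++
i=6 j=4: B done, take A[i]=34, i++
i=7 j=4: B done, take A[i]=35, i++
i=8 j=4: B done, take A[i]=38, i++

merged[3] = 11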